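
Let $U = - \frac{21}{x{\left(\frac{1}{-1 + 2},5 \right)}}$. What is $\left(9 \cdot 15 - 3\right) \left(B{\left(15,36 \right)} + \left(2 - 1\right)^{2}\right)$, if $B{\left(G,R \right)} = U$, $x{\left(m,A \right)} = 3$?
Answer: $-792$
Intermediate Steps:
$U = -7$ ($U = - \frac{21}{3} = \left(-21\right) \frac{1}{3} = -7$)
$B{\left(G,R \right)} = -7$
$\left(9 \cdot 15 - 3\right) \left(B{\left(15,36 \right)} + \left(2 - 1\right)^{2}\right) = \left(9 \cdot 15 - 3\right) \left(-7 + \left(2 - 1\right)^{2}\right) = \left(135 - 3\right) \left(-7 + 1^{2}\right) = 132 \left(-7 + 1\right) = 132 \left(-6\right) = -792$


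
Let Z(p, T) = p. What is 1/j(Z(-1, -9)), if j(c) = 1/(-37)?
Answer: -37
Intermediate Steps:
j(c) = -1/37
1/j(Z(-1, -9)) = 1/(-1/37) = -37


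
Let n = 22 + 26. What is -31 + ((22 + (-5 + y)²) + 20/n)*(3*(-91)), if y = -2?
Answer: -78111/4 ≈ -19528.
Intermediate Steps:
n = 48
-31 + ((22 + (-5 + y)²) + 20/n)*(3*(-91)) = -31 + ((22 + (-5 - 2)²) + 20/48)*(3*(-91)) = -31 + ((22 + (-7)²) + 20*(1/48))*(-273) = -31 + ((22 + 49) + 5/12)*(-273) = -31 + (71 + 5/12)*(-273) = -31 + (857/12)*(-273) = -31 - 77987/4 = -78111/4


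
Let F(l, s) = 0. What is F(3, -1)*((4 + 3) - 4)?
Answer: 0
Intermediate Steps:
F(3, -1)*((4 + 3) - 4) = 0*((4 + 3) - 4) = 0*(7 - 4) = 0*3 = 0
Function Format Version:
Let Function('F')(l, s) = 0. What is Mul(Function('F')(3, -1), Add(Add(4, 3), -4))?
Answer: 0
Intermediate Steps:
Mul(Function('F')(3, -1), Add(Add(4, 3), -4)) = Mul(0, Add(Add(4, 3), -4)) = Mul(0, Add(7, -4)) = Mul(0, 3) = 0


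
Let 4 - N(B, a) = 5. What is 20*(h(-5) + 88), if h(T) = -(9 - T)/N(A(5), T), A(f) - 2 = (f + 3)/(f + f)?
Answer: 2040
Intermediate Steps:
A(f) = 2 + (3 + f)/(2*f) (A(f) = 2 + (f + 3)/(f + f) = 2 + (3 + f)/((2*f)) = 2 + (3 + f)*(1/(2*f)) = 2 + (3 + f)/(2*f))
N(B, a) = -1 (N(B, a) = 4 - 1*5 = 4 - 5 = -1)
h(T) = 9 - T (h(T) = -(9 - T)/(-1) = -(9 - T)*(-1) = -(-9 + T) = 9 - T)
20*(h(-5) + 88) = 20*((9 - 1*(-5)) + 88) = 20*((9 + 5) + 88) = 20*(14 + 88) = 20*102 = 2040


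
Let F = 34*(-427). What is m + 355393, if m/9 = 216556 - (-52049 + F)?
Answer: 2903500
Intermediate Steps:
F = -14518
m = 2548107 (m = 9*(216556 - (-52049 - 14518)) = 9*(216556 - 1*(-66567)) = 9*(216556 + 66567) = 9*283123 = 2548107)
m + 355393 = 2548107 + 355393 = 2903500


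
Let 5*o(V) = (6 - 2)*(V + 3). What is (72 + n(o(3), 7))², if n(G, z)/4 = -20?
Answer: 64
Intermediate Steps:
o(V) = 12/5 + 4*V/5 (o(V) = ((6 - 2)*(V + 3))/5 = (4*(3 + V))/5 = (12 + 4*V)/5 = 12/5 + 4*V/5)
n(G, z) = -80 (n(G, z) = 4*(-20) = -80)
(72 + n(o(3), 7))² = (72 - 80)² = (-8)² = 64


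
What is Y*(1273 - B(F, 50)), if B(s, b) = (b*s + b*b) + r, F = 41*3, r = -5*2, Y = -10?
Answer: 73670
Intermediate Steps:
r = -10
F = 123
B(s, b) = -10 + b**2 + b*s (B(s, b) = (b*s + b*b) - 10 = (b*s + b**2) - 10 = (b**2 + b*s) - 10 = -10 + b**2 + b*s)
Y*(1273 - B(F, 50)) = -10*(1273 - (-10 + 50**2 + 50*123)) = -10*(1273 - (-10 + 2500 + 6150)) = -10*(1273 - 1*8640) = -10*(1273 - 8640) = -10*(-7367) = 73670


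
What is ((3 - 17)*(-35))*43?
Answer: 21070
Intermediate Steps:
((3 - 17)*(-35))*43 = -14*(-35)*43 = 490*43 = 21070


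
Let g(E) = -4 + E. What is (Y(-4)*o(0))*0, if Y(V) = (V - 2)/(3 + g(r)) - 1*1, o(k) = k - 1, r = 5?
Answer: 0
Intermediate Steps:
o(k) = -1 + k
Y(V) = -3/2 + V/4 (Y(V) = (V - 2)/(3 + (-4 + 5)) - 1*1 = (-2 + V)/(3 + 1) - 1 = (-2 + V)/4 - 1 = (-2 + V)*(¼) - 1 = (-½ + V/4) - 1 = -3/2 + V/4)
(Y(-4)*o(0))*0 = ((-3/2 + (¼)*(-4))*(-1 + 0))*0 = ((-3/2 - 1)*(-1))*0 = -5/2*(-1)*0 = (5/2)*0 = 0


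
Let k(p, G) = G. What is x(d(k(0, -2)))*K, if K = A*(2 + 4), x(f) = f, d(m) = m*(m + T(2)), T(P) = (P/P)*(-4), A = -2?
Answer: -144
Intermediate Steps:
T(P) = -4 (T(P) = 1*(-4) = -4)
d(m) = m*(-4 + m) (d(m) = m*(m - 4) = m*(-4 + m))
K = -12 (K = -2*(2 + 4) = -2*6 = -12)
x(d(k(0, -2)))*K = -2*(-4 - 2)*(-12) = -2*(-6)*(-12) = 12*(-12) = -144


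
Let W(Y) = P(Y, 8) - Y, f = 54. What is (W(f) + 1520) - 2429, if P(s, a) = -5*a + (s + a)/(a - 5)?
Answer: -2947/3 ≈ -982.33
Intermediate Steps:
P(s, a) = -5*a + (a + s)/(-5 + a)
W(Y) = -112/3 - 2*Y/3 (W(Y) = (Y - 5*8² + 26*8)/(-5 + 8) - Y = (Y - 5*64 + 208)/3 - Y = (Y - 320 + 208)/3 - Y = (-112 + Y)/3 - Y = (-112/3 + Y/3) - Y = -112/3 - 2*Y/3)
(W(f) + 1520) - 2429 = ((-112/3 - ⅔*54) + 1520) - 2429 = ((-112/3 - 36) + 1520) - 2429 = (-220/3 + 1520) - 2429 = 4340/3 - 2429 = -2947/3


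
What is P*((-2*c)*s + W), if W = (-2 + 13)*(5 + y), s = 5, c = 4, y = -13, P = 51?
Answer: -6528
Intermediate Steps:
W = -88 (W = (-2 + 13)*(5 - 13) = 11*(-8) = -88)
P*((-2*c)*s + W) = 51*(-2*4*5 - 88) = 51*(-8*5 - 88) = 51*(-40 - 88) = 51*(-128) = -6528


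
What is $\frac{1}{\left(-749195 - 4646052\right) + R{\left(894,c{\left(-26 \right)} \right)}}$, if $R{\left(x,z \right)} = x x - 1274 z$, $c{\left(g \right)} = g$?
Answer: $- \frac{1}{4562887} \approx -2.1916 \cdot 10^{-7}$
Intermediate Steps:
$R{\left(x,z \right)} = x^{2} - 1274 z$
$\frac{1}{\left(-749195 - 4646052\right) + R{\left(894,c{\left(-26 \right)} \right)}} = \frac{1}{\left(-749195 - 4646052\right) - \left(-33124 - 894^{2}\right)} = \frac{1}{-5395247 + \left(799236 + 33124\right)} = \frac{1}{-5395247 + 832360} = \frac{1}{-4562887} = - \frac{1}{4562887}$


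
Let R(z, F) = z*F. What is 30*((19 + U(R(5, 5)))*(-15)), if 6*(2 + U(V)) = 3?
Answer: -7875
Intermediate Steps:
R(z, F) = F*z
U(V) = -3/2 (U(V) = -2 + (⅙)*3 = -2 + ½ = -3/2)
30*((19 + U(R(5, 5)))*(-15)) = 30*((19 - 3/2)*(-15)) = 30*((35/2)*(-15)) = 30*(-525/2) = -7875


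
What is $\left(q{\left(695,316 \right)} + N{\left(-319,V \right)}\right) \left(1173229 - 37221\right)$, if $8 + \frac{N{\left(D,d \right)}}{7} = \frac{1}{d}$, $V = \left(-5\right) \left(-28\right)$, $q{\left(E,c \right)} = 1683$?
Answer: $\frac{9241709082}{5} \approx 1.8483 \cdot 10^{9}$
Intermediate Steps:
$V = 140$
$N{\left(D,d \right)} = -56 + \frac{7}{d}$
$\left(q{\left(695,316 \right)} + N{\left(-319,V \right)}\right) \left(1173229 - 37221\right) = \left(1683 - \left(56 - \frac{7}{140}\right)\right) \left(1173229 - 37221\right) = \left(1683 + \left(-56 + 7 \cdot \frac{1}{140}\right)\right) 1136008 = \left(1683 + \left(-56 + \frac{1}{20}\right)\right) 1136008 = \left(1683 - \frac{1119}{20}\right) 1136008 = \frac{32541}{20} \cdot 1136008 = \frac{9241709082}{5}$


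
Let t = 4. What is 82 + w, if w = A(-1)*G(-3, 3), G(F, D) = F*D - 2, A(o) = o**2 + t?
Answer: 27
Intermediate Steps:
A(o) = 4 + o**2 (A(o) = o**2 + 4 = 4 + o**2)
G(F, D) = -2 + D*F (G(F, D) = D*F - 2 = -2 + D*F)
w = -55 (w = (4 + (-1)**2)*(-2 + 3*(-3)) = (4 + 1)*(-2 - 9) = 5*(-11) = -55)
82 + w = 82 - 55 = 27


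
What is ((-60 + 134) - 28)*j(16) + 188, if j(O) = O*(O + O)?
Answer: 23740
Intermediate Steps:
j(O) = 2*O**2 (j(O) = O*(2*O) = 2*O**2)
((-60 + 134) - 28)*j(16) + 188 = ((-60 + 134) - 28)*(2*16**2) + 188 = (74 - 28)*(2*256) + 188 = 46*512 + 188 = 23552 + 188 = 23740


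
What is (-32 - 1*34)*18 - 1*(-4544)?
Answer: 3356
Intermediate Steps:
(-32 - 1*34)*18 - 1*(-4544) = (-32 - 34)*18 + 4544 = -66*18 + 4544 = -1188 + 4544 = 3356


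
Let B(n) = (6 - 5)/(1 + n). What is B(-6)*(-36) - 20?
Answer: -64/5 ≈ -12.800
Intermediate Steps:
B(n) = 1/(1 + n)
B(-6)*(-36) - 20 = -36/(1 - 6) - 20 = -36/(-5) - 20 = -1/5*(-36) - 20 = 36/5 - 20 = -64/5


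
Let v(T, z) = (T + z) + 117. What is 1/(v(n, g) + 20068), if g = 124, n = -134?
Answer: 1/20175 ≈ 4.9566e-5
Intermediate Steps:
v(T, z) = 117 + T + z
1/(v(n, g) + 20068) = 1/((117 - 134 + 124) + 20068) = 1/(107 + 20068) = 1/20175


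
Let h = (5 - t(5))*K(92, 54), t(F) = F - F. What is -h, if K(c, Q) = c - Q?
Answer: -190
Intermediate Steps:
t(F) = 0
h = 190 (h = (5 - 1*0)*(92 - 1*54) = (5 + 0)*(92 - 54) = 5*38 = 190)
-h = -1*190 = -190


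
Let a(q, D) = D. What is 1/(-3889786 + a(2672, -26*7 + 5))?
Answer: -1/3889963 ≈ -2.5707e-7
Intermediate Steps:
1/(-3889786 + a(2672, -26*7 + 5)) = 1/(-3889786 + (-26*7 + 5)) = 1/(-3889786 + (-182 + 5)) = 1/(-3889786 - 177) = 1/(-3889963) = -1/3889963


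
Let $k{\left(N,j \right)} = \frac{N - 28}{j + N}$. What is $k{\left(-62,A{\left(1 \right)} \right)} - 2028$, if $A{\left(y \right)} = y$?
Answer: $- \frac{123618}{61} \approx -2026.5$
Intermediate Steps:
$k{\left(N,j \right)} = \frac{-28 + N}{N + j}$
$k{\left(-62,A{\left(1 \right)} \right)} - 2028 = \frac{-28 - 62}{-62 + 1} - 2028 = \frac{1}{-61} \left(-90\right) - 2028 = \left(- \frac{1}{61}\right) \left(-90\right) - 2028 = \frac{90}{61} - 2028 = - \frac{123618}{61}$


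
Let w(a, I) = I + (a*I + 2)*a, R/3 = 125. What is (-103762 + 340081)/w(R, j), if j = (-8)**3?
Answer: -236319/71999762 ≈ -0.0032822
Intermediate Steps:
R = 375 (R = 3*125 = 375)
j = -512
w(a, I) = I + a*(2 + I*a) (w(a, I) = I + (I*a + 2)*a = I + (2 + I*a)*a = I + a*(2 + I*a))
(-103762 + 340081)/w(R, j) = (-103762 + 340081)/(-512 + 2*375 - 512*375**2) = 236319/(-512 + 750 - 512*140625) = 236319/(-512 + 750 - 72000000) = 236319/(-71999762) = 236319*(-1/71999762) = -236319/71999762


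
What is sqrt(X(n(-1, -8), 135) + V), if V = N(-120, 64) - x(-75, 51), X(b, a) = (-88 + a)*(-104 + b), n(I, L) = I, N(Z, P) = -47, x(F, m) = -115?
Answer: I*sqrt(4867) ≈ 69.764*I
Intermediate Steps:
X(b, a) = (-104 + b)*(-88 + a)
V = 68 (V = -47 - 1*(-115) = -47 + 115 = 68)
sqrt(X(n(-1, -8), 135) + V) = sqrt((9152 - 104*135 - 88*(-1) + 135*(-1)) + 68) = sqrt((9152 - 14040 + 88 - 135) + 68) = sqrt(-4935 + 68) = sqrt(-4867) = I*sqrt(4867)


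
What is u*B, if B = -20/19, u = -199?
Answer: 3980/19 ≈ 209.47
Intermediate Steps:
B = -20/19 (B = -20*1/19 = -20/19 ≈ -1.0526)
u*B = -199*(-20/19) = 3980/19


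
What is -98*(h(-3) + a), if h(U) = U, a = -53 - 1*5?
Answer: 5978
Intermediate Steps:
a = -58 (a = -53 - 5 = -58)
-98*(h(-3) + a) = -98*(-3 - 58) = -98*(-61) = 5978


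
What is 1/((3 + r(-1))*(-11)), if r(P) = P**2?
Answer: -1/44 ≈ -0.022727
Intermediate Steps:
1/((3 + r(-1))*(-11)) = 1/((3 + (-1)**2)*(-11)) = 1/((3 + 1)*(-11)) = 1/(4*(-11)) = 1/(-44) = -1/44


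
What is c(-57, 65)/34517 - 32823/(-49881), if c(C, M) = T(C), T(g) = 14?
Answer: 53983325/81987737 ≈ 0.65843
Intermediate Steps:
c(C, M) = 14
c(-57, 65)/34517 - 32823/(-49881) = 14/34517 - 32823/(-49881) = 14*(1/34517) - 32823*(-1/49881) = 2/4931 + 10941/16627 = 53983325/81987737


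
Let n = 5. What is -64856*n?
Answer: -324280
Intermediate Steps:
-64856*n = -64856*5 = -324280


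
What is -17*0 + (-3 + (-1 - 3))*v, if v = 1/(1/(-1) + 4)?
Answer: -7/3 ≈ -2.3333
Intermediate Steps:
v = 1/3 (v = 1/(1*(-1) + 4) = 1/(-1 + 4) = 1/3 ≈ 0.33333)
-17*0 + (-3 + (-1 - 3))*v = -17*0 + (-3 + (-1 - 3))*(1/3) = 0 + (-3 - 4)*(1/3) = 0 - 7*1/3 = 0 - 7/3 = -7/3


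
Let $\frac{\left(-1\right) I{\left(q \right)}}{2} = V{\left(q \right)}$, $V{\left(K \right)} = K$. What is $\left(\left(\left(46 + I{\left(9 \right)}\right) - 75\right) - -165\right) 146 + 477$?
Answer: $17705$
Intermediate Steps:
$I{\left(q \right)} = - 2 q$
$\left(\left(\left(46 + I{\left(9 \right)}\right) - 75\right) - -165\right) 146 + 477 = \left(\left(\left(46 - 18\right) - 75\right) - -165\right) 146 + 477 = \left(\left(\left(46 - 18\right) - 75\right) + 165\right) 146 + 477 = \left(\left(28 - 75\right) + 165\right) 146 + 477 = \left(-47 + 165\right) 146 + 477 = 118 \cdot 146 + 477 = 17228 + 477 = 17705$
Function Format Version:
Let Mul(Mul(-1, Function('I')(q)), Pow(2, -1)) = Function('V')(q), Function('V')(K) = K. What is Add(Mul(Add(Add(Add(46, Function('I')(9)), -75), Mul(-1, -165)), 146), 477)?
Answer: 17705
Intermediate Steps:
Function('I')(q) = Mul(-2, q)
Add(Mul(Add(Add(Add(46, Function('I')(9)), -75), Mul(-1, -165)), 146), 477) = Add(Mul(Add(Add(Add(46, Mul(-2, 9)), -75), Mul(-1, -165)), 146), 477) = Add(Mul(Add(Add(Add(46, -18), -75), 165), 146), 477) = Add(Mul(Add(Add(28, -75), 165), 146), 477) = Add(Mul(Add(-47, 165), 146), 477) = Add(Mul(118, 146), 477) = Add(17228, 477) = 17705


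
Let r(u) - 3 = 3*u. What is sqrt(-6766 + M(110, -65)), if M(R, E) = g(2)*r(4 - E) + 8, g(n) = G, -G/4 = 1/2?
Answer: I*sqrt(7178) ≈ 84.723*I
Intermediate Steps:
G = -2 (G = -4/2 = -4*1/2 = -2)
g(n) = -2
r(u) = 3 + 3*u
M(R, E) = -22 + 6*E (M(R, E) = -2*(3 + 3*(4 - E)) + 8 = -2*(3 + (12 - 3*E)) + 8 = -2*(15 - 3*E) + 8 = (-30 + 6*E) + 8 = -22 + 6*E)
sqrt(-6766 + M(110, -65)) = sqrt(-6766 + (-22 + 6*(-65))) = sqrt(-6766 + (-22 - 390)) = sqrt(-6766 - 412) = sqrt(-7178) = I*sqrt(7178)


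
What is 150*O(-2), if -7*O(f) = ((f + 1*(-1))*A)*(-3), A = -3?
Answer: 4050/7 ≈ 578.57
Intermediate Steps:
O(f) = 9/7 - 9*f/7 (O(f) = -(f + 1*(-1))*(-3)*(-3)/7 = -(f - 1)*(-3)*(-3)/7 = -(-1 + f)*(-3)*(-3)/7 = -(3 - 3*f)*(-3)/7 = -(-9 + 9*f)/7 = 9/7 - 9*f/7)
150*O(-2) = 150*(9/7 - 9/7*(-2)) = 150*(9/7 + 18/7) = 150*(27/7) = 4050/7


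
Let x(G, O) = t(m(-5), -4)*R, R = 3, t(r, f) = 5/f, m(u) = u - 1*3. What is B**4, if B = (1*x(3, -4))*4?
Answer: 50625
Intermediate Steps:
m(u) = -3 + u (m(u) = u - 3 = -3 + u)
x(G, O) = -15/4 (x(G, O) = (5/(-4))*3 = (5*(-1/4))*3 = -5/4*3 = -15/4)
B = -15 (B = (1*(-15/4))*4 = -15/4*4 = -15)
B**4 = (-15)**4 = 50625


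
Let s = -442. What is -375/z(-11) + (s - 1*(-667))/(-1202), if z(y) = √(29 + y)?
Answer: -225/1202 - 125*√2/2 ≈ -88.576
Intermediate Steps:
-375/z(-11) + (s - 1*(-667))/(-1202) = -375/√(29 - 11) + (-442 - 1*(-667))/(-1202) = -375*√2/6 + (-442 + 667)*(-1/1202) = -375*√2/6 + 225*(-1/1202) = -125*√2/2 - 225/1202 = -225/1202 - 125*√2/2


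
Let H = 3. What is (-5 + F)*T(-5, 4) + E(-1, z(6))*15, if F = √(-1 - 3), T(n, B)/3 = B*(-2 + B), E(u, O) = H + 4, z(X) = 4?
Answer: -15 + 48*I ≈ -15.0 + 48.0*I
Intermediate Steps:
E(u, O) = 7 (E(u, O) = 3 + 4 = 7)
T(n, B) = 3*B*(-2 + B) (T(n, B) = 3*(B*(-2 + B)) = 3*B*(-2 + B))
F = 2*I (F = √(-4) = 2*I ≈ 2.0*I)
(-5 + F)*T(-5, 4) + E(-1, z(6))*15 = (-5 + 2*I)*(3*4*(-2 + 4)) + 7*15 = (-5 + 2*I)*(3*4*2) + 105 = (-5 + 2*I)*24 + 105 = (-120 + 48*I) + 105 = -15 + 48*I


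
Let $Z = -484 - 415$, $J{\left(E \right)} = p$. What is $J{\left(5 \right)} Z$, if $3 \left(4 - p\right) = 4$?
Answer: $- \frac{7192}{3} \approx -2397.3$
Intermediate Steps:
$p = \frac{8}{3}$ ($p = 4 - \frac{4}{3} = \frac{8}{3} \approx 2.6667$)
$J{\left(E \right)} = \frac{8}{3}$
$Z = -899$
$J{\left(5 \right)} Z = \frac{8}{3} \left(-899\right) = - \frac{7192}{3}$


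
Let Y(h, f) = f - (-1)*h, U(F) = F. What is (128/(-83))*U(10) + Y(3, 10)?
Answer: -201/83 ≈ -2.4217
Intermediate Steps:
Y(h, f) = f + h
(128/(-83))*U(10) + Y(3, 10) = (128/(-83))*10 + (10 + 3) = (128*(-1/83))*10 + 13 = -128/83*10 + 13 = -1280/83 + 13 = -201/83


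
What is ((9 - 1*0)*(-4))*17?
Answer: -612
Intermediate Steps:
((9 - 1*0)*(-4))*17 = ((9 + 0)*(-4))*17 = (9*(-4))*17 = -36*17 = -612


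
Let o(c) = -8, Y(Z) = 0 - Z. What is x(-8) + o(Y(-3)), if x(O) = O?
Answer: -16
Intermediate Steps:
Y(Z) = -Z
x(-8) + o(Y(-3)) = -8 - 8 = -16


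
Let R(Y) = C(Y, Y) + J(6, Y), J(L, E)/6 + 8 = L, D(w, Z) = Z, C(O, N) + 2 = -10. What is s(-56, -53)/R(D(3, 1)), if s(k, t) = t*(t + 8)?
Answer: -795/8 ≈ -99.375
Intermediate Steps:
C(O, N) = -12 (C(O, N) = -2 - 10 = -12)
J(L, E) = -48 + 6*L
R(Y) = -24 (R(Y) = -12 + (-48 + 6*6) = -12 + (-48 + 36) = -12 - 12 = -24)
s(k, t) = t*(8 + t)
s(-56, -53)/R(D(3, 1)) = -53*(8 - 53)/(-24) = -53*(-45)*(-1/24) = 2385*(-1/24) = -795/8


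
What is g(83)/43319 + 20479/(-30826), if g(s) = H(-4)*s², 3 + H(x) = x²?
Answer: 1873554281/1335351494 ≈ 1.4030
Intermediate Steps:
H(x) = -3 + x²
g(s) = 13*s² (g(s) = (-3 + (-4)²)*s² = (-3 + 16)*s² = 13*s²)
g(83)/43319 + 20479/(-30826) = (13*83²)/43319 + 20479/(-30826) = (13*6889)*(1/43319) + 20479*(-1/30826) = 89557*(1/43319) - 20479/30826 = 89557/43319 - 20479/30826 = 1873554281/1335351494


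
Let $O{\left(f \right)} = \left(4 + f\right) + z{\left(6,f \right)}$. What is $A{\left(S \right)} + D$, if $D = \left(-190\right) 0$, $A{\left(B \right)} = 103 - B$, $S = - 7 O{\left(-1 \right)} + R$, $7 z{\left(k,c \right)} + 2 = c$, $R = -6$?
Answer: $127$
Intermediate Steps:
$z{\left(k,c \right)} = - \frac{2}{7} + \frac{c}{7}$
$O{\left(f \right)} = \frac{26}{7} + \frac{8 f}{7}$ ($O{\left(f \right)} = \left(4 + f\right) + \left(- \frac{2}{7} + \frac{f}{7}\right) = \frac{26}{7} + \frac{8 f}{7}$)
$S = -24$ ($S = - 7 \left(\frac{26}{7} + \frac{8}{7} \left(-1\right)\right) - 6 = - 7 \left(\frac{26}{7} - \frac{8}{7}\right) - 6 = \left(-7\right) \frac{18}{7} - 6 = -18 - 6 = -24$)
$D = 0$
$A{\left(S \right)} + D = \left(103 - -24\right) + 0 = \left(103 + 24\right) + 0 = 127 + 0 = 127$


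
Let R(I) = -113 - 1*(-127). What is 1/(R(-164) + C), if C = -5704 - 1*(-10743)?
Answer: 1/5053 ≈ 0.00019790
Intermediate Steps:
C = 5039 (C = -5704 + 10743 = 5039)
R(I) = 14 (R(I) = -113 + 127 = 14)
1/(R(-164) + C) = 1/(14 + 5039) = 1/5053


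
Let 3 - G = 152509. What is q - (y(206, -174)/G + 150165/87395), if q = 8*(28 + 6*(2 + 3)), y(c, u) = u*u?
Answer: 616405841521/1332826187 ≈ 462.48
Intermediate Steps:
y(c, u) = u²
G = -152506 (G = 3 - 1*152509 = 3 - 152509 = -152506)
q = 464 (q = 8*(28 + 6*5) = 8*(28 + 30) = 8*58 = 464)
q - (y(206, -174)/G + 150165/87395) = 464 - ((-174)²/(-152506) + 150165/87395) = 464 - (30276*(-1/152506) + 150165*(1/87395)) = 464 - (-15138/76253 + 30033/17479) = 464 - 1*2025509247/1332826187 = 464 - 2025509247/1332826187 = 616405841521/1332826187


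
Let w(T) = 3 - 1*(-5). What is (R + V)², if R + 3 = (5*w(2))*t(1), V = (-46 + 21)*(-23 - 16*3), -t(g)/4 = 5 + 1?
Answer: 659344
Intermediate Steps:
w(T) = 8 (w(T) = 3 + 5 = 8)
t(g) = -24 (t(g) = -4*(5 + 1) = -4*6 = -24)
V = 1775 (V = -25*(-23 - 48) = -25*(-71) = 1775)
R = -963 (R = -3 + (5*8)*(-24) = -3 + 40*(-24) = -3 - 960 = -963)
(R + V)² = (-963 + 1775)² = 812² = 659344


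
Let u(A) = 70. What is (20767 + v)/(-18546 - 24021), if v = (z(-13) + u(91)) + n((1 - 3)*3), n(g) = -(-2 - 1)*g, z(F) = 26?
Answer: -20845/42567 ≈ -0.48970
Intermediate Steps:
n(g) = 3*g (n(g) = -(-3)*g = 3*g)
v = 78 (v = (26 + 70) + 3*((1 - 3)*3) = 96 + 3*(-2*3) = 96 + 3*(-6) = 96 - 18 = 78)
(20767 + v)/(-18546 - 24021) = (20767 + 78)/(-18546 - 24021) = 20845/(-42567) = 20845*(-1/42567) = -20845/42567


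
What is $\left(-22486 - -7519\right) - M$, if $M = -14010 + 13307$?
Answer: $-14264$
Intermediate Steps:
$M = -703$
$\left(-22486 - -7519\right) - M = \left(-22486 - -7519\right) - -703 = \left(-22486 + 7519\right) + 703 = -14967 + 703 = -14264$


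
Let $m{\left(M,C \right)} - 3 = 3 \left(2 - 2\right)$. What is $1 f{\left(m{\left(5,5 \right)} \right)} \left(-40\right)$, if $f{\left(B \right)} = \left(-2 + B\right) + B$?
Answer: $-160$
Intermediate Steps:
$m{\left(M,C \right)} = 3$ ($m{\left(M,C \right)} = 3 + 3 \left(2 - 2\right) = 3 + 3 \cdot 0 = 3 + 0 = 3$)
$f{\left(B \right)} = -2 + 2 B$
$1 f{\left(m{\left(5,5 \right)} \right)} \left(-40\right) = 1 \left(-2 + 2 \cdot 3\right) \left(-40\right) = 1 \left(-2 + 6\right) \left(-40\right) = 1 \cdot 4 \left(-40\right) = 4 \left(-40\right) = -160$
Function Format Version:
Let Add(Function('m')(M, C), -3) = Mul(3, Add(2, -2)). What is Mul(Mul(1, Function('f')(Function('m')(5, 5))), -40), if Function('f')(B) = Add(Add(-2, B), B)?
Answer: -160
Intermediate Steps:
Function('m')(M, C) = 3 (Function('m')(M, C) = Add(3, Mul(3, Add(2, -2))) = Add(3, Mul(3, 0)) = Add(3, 0) = 3)
Function('f')(B) = Add(-2, Mul(2, B))
Mul(Mul(1, Function('f')(Function('m')(5, 5))), -40) = Mul(Mul(1, Add(-2, Mul(2, 3))), -40) = Mul(Mul(1, Add(-2, 6)), -40) = Mul(Mul(1, 4), -40) = Mul(4, -40) = -160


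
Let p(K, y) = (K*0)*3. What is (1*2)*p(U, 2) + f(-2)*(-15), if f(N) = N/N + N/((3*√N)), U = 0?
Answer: -15 - 5*I*√2 ≈ -15.0 - 7.0711*I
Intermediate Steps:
p(K, y) = 0 (p(K, y) = 0*3 = 0)
f(N) = 1 + √N/3 (f(N) = 1 + N*(1/(3*√N)) = 1 + √N/3)
(1*2)*p(U, 2) + f(-2)*(-15) = (1*2)*0 + (1 + √(-2)/3)*(-15) = 2*0 + (1 + (I*√2)/3)*(-15) = 0 + (1 + I*√2/3)*(-15) = 0 + (-15 - 5*I*√2) = -15 - 5*I*√2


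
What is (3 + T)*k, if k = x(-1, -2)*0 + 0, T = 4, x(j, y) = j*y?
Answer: 0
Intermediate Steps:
k = 0 (k = -1*(-2)*0 + 0 = 2*0 + 0 = 0 + 0 = 0)
(3 + T)*k = (3 + 4)*0 = 7*0 = 0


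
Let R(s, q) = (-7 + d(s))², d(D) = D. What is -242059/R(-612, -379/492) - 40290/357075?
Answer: -6791384941/9121147605 ≈ -0.74458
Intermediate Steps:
R(s, q) = (-7 + s)²
-242059/R(-612, -379/492) - 40290/357075 = -242059/(-7 - 612)² - 40290/357075 = -242059/((-619)²) - 40290*1/357075 = -242059/383161 - 2686/23805 = -6791384941/9121147605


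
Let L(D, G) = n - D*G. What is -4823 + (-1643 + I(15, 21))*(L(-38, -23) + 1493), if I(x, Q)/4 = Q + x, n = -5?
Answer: -925209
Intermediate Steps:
I(x, Q) = 4*Q + 4*x (I(x, Q) = 4*(Q + x) = 4*Q + 4*x)
L(D, G) = -5 - D*G
-4823 + (-1643 + I(15, 21))*(L(-38, -23) + 1493) = -4823 + (-1643 + (4*21 + 4*15))*((-5 - 1*(-38)*(-23)) + 1493) = -4823 + (-1643 + (84 + 60))*((-5 - 874) + 1493) = -4823 + (-1643 + 144)*(-879 + 1493) = -4823 - 1499*614 = -4823 - 920386 = -925209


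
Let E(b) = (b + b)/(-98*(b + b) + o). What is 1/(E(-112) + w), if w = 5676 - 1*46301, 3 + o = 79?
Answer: -5507/223721931 ≈ -2.4615e-5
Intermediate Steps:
o = 76 (o = -3 + 79 = 76)
w = -40625 (w = 5676 - 46301 = -40625)
E(b) = 2*b/(76 - 196*b) (E(b) = (b + b)/(-98*(b + b) + 76) = (2*b)/(-196*b + 76) = (2*b)/(76 - 196*b) = 2*b/(76 - 196*b))
1/(E(-112) + w) = 1/(-1*(-112)/(-38 + 98*(-112)) - 40625) = 1/(-1*(-112)/(-38 - 10976) - 40625) = 1/(-1*(-112)/(-11014) - 40625) = 1/(-1*(-112)*(-1/11014) - 40625) = 1/(-56/5507 - 40625) = 1/(-223721931/5507) = -5507/223721931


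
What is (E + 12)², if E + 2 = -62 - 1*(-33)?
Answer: 361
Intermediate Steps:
E = -31 (E = -2 + (-62 - 1*(-33)) = -2 + (-62 + 33) = -2 - 29 = -31)
(E + 12)² = (-31 + 12)² = (-19)² = 361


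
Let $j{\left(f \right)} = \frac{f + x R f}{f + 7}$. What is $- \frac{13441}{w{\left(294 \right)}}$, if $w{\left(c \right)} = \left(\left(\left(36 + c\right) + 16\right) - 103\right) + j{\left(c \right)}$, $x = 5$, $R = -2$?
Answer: $- \frac{577963}{10071} \approx -57.389$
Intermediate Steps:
$j{\left(f \right)} = - \frac{9 f}{7 + f}$ ($j{\left(f \right)} = \frac{f + 5 \left(-2\right) f}{f + 7} = \frac{f - 10 f}{7 + f} = \frac{\left(-9\right) f}{7 + f} = - \frac{9 f}{7 + f}$)
$w{\left(c \right)} = -51 + c - \frac{9 c}{7 + c}$ ($w{\left(c \right)} = \left(\left(\left(36 + c\right) + 16\right) - 103\right) - \frac{9 c}{7 + c} = \left(\left(52 + c\right) - 103\right) - \frac{9 c}{7 + c} = \left(-51 + c\right) - \frac{9 c}{7 + c} = -51 + c - \frac{9 c}{7 + c}$)
$- \frac{13441}{w{\left(294 \right)}} = - \frac{13441}{\frac{1}{7 + 294} \left(-357 + 294^{2} - 15582\right)} = - \frac{13441}{\frac{1}{301} \left(-357 + 86436 - 15582\right)} = - \frac{13441}{\frac{1}{301} \cdot 70497} = - \frac{13441}{\frac{10071}{43}} = \left(-13441\right) \frac{43}{10071} = - \frac{577963}{10071}$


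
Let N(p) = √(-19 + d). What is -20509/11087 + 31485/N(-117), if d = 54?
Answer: -20509/11087 + 6297*√35/7 ≈ 5320.1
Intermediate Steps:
N(p) = √35 (N(p) = √(-19 + 54) = √35)
-20509/11087 + 31485/N(-117) = -20509/11087 + 31485/(√35) = -20509*1/11087 + 31485*(√35/35) = -20509/11087 + 6297*√35/7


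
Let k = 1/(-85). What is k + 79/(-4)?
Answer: -6719/340 ≈ -19.762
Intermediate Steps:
k = -1/85 ≈ -0.011765
k + 79/(-4) = -1/85 + 79/(-4) = -1/85 + 79*(-¼) = -1/85 - 79/4 = -6719/340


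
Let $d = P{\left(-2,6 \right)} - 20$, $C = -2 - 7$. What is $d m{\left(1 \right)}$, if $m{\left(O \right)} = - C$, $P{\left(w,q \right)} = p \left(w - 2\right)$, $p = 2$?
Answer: $-252$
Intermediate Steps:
$P{\left(w,q \right)} = -4 + 2 w$ ($P{\left(w,q \right)} = 2 \left(w - 2\right) = 2 \left(-2 + w\right) = -4 + 2 w$)
$C = -9$
$d = -28$ ($d = \left(-4 + 2 \left(-2\right)\right) - 20 = \left(-4 - 4\right) - 20 = -8 - 20 = -28$)
$m{\left(O \right)} = 9$ ($m{\left(O \right)} = \left(-1\right) \left(-9\right) = 9$)
$d m{\left(1 \right)} = \left(-28\right) 9 = -252$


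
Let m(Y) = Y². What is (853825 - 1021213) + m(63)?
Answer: -163419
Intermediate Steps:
(853825 - 1021213) + m(63) = (853825 - 1021213) + 63² = -167388 + 3969 = -163419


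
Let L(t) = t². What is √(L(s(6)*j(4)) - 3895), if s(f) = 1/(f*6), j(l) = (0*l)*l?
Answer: I*√3895 ≈ 62.41*I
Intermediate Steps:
j(l) = 0 (j(l) = 0*l = 0)
s(f) = 1/(6*f)
√(L(s(6)*j(4)) - 3895) = √((((⅙)/6)*0)² - 3895) = √((((⅙)*(⅙))*0)² - 3895) = √(((1/36)*0)² - 3895) = √(0² - 3895) = √(0 - 3895) = √(-3895) = I*√3895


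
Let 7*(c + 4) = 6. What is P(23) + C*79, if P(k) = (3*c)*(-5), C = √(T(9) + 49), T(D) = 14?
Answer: 330/7 + 237*√7 ≈ 674.19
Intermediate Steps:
c = -22/7 (c = -4 + (⅐)*6 = -4 + 6/7 = -22/7 ≈ -3.1429)
C = 3*√7 (C = √(14 + 49) = √63 = 3*√7 ≈ 7.9373)
P(k) = 330/7 (P(k) = (3*(-22/7))*(-5) = -66/7*(-5) = 330/7)
P(23) + C*79 = 330/7 + (3*√7)*79 = 330/7 + 237*√7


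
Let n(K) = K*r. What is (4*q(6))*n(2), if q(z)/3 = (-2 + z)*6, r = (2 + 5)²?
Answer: 28224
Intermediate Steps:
r = 49 (r = 7² = 49)
q(z) = -36 + 18*z (q(z) = 3*((-2 + z)*6) = 3*(-12 + 6*z) = -36 + 18*z)
n(K) = 49*K (n(K) = K*49 = 49*K)
(4*q(6))*n(2) = (4*(-36 + 18*6))*(49*2) = (4*(-36 + 108))*98 = (4*72)*98 = 288*98 = 28224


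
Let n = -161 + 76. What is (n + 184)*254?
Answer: 25146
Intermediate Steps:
n = -85
(n + 184)*254 = (-85 + 184)*254 = 99*254 = 25146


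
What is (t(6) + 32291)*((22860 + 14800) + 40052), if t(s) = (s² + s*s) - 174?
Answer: 2501471568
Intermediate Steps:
t(s) = -174 + 2*s² (t(s) = (s² + s²) - 174 = 2*s² - 174 = -174 + 2*s²)
(t(6) + 32291)*((22860 + 14800) + 40052) = ((-174 + 2*6²) + 32291)*((22860 + 14800) + 40052) = ((-174 + 2*36) + 32291)*(37660 + 40052) = ((-174 + 72) + 32291)*77712 = (-102 + 32291)*77712 = 32189*77712 = 2501471568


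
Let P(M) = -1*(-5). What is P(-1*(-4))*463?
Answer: 2315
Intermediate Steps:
P(M) = 5
P(-1*(-4))*463 = 5*463 = 2315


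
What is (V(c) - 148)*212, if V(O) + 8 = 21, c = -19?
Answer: -28620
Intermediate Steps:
V(O) = 13 (V(O) = -8 + 21 = 13)
(V(c) - 148)*212 = (13 - 148)*212 = -135*212 = -28620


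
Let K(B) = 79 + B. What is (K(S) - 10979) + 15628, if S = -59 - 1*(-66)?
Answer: 4735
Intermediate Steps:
S = 7 (S = -59 + 66 = 7)
(K(S) - 10979) + 15628 = ((79 + 7) - 10979) + 15628 = (86 - 10979) + 15628 = -10893 + 15628 = 4735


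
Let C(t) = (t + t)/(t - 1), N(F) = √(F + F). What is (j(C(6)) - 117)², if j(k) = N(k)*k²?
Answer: 43275789/3125 - 67392*√30/125 ≈ 10895.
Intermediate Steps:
N(F) = √2*√F (N(F) = √(2*F) = √2*√F)
C(t) = 2*t/(-1 + t) (C(t) = (2*t)/(-1 + t) = 2*t/(-1 + t))
j(k) = √2*k^(5/2) (j(k) = (√2*√k)*k² = √2*k^(5/2))
(j(C(6)) - 117)² = (√2*(2*6/(-1 + 6))^(5/2) - 117)² = (√2*(2*6/5)^(5/2) - 117)² = (√2*(2*6*(⅕))^(5/2) - 117)² = (√2*(12/5)^(5/2) - 117)² = (√2*(288*√15/125) - 117)² = (288*√30/125 - 117)² = (-117 + 288*√30/125)²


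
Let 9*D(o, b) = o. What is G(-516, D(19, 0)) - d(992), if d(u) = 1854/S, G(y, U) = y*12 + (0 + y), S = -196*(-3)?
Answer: -657693/98 ≈ -6711.2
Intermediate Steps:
D(o, b) = o/9
S = 588
G(y, U) = 13*y (G(y, U) = 12*y + y = 13*y)
d(u) = 309/98 (d(u) = 1854/588 = 1854*(1/588) = 309/98)
G(-516, D(19, 0)) - d(992) = 13*(-516) - 1*309/98 = -6708 - 309/98 = -657693/98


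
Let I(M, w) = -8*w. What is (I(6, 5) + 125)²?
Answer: 7225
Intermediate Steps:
(I(6, 5) + 125)² = (-8*5 + 125)² = (-40 + 125)² = 85² = 7225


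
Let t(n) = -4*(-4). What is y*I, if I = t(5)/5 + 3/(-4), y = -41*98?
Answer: -98441/10 ≈ -9844.1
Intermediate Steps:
t(n) = 16
y = -4018
I = 49/20 (I = 16/5 + 3/(-4) = 16*(⅕) + 3*(-¼) = 16/5 - ¾ = 49/20 ≈ 2.4500)
y*I = -4018*49/20 = -98441/10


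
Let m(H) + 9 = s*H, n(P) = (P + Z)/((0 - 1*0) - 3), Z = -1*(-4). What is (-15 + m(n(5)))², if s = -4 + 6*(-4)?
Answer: 3600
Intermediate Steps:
s = -28 (s = -4 - 24 = -28)
Z = 4
n(P) = -4/3 - P/3 (n(P) = (P + 4)/((0 - 1*0) - 3) = (4 + P)/((0 + 0) - 3) = (4 + P)/(0 - 3) = (4 + P)/(-3) = (4 + P)*(-⅓) = -4/3 - P/3)
m(H) = -9 - 28*H
(-15 + m(n(5)))² = (-15 + (-9 - 28*(-4/3 - ⅓*5)))² = (-15 + (-9 - 28*(-4/3 - 5/3)))² = (-15 + (-9 - 28*(-3)))² = (-15 + (-9 + 84))² = (-15 + 75)² = 60² = 3600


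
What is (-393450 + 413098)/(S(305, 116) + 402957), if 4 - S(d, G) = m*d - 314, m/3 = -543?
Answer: 2456/112515 ≈ 0.021828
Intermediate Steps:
m = -1629 (m = 3*(-543) = -1629)
S(d, G) = 318 + 1629*d (S(d, G) = 4 - (-1629*d - 314) = 4 - (-314 - 1629*d) = 4 + (314 + 1629*d) = 318 + 1629*d)
(-393450 + 413098)/(S(305, 116) + 402957) = (-393450 + 413098)/((318 + 1629*305) + 402957) = 19648/((318 + 496845) + 402957) = 19648/(497163 + 402957) = 19648/900120 = 19648*(1/900120) = 2456/112515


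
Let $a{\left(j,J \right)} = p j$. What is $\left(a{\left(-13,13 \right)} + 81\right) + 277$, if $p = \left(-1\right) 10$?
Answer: $488$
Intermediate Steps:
$p = -10$
$a{\left(j,J \right)} = - 10 j$
$\left(a{\left(-13,13 \right)} + 81\right) + 277 = \left(\left(-10\right) \left(-13\right) + 81\right) + 277 = \left(130 + 81\right) + 277 = 211 + 277 = 488$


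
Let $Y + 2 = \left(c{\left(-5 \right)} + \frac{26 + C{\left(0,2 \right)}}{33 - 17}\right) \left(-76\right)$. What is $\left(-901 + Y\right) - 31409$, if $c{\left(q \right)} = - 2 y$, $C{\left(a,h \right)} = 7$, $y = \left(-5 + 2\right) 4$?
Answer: $- \frac{137171}{4} \approx -34293.0$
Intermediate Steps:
$y = -12$ ($y = \left(-3\right) 4 = -12$)
$c{\left(q \right)} = 24$ ($c{\left(q \right)} = \left(-2\right) \left(-12\right) = 24$)
$Y = - \frac{7931}{4}$ ($Y = -2 + \left(24 + \frac{26 + 7}{33 - 17}\right) \left(-76\right) = -2 + \left(24 + \frac{33}{16}\right) \left(-76\right) = -2 + \frac{417}{16} \left(-76\right) = -2 - \frac{7923}{4} = - \frac{7931}{4} \approx -1982.8$)
$\left(-901 + Y\right) - 31409 = \left(-901 - \frac{7931}{4}\right) - 31409 = - \frac{11535}{4} - 31409 = - \frac{137171}{4}$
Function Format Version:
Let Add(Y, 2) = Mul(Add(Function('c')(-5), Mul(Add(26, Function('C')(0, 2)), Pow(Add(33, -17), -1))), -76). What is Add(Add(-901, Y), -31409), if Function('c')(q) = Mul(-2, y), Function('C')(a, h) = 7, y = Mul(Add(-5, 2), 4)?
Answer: Rational(-137171, 4) ≈ -34293.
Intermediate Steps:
y = -12 (y = Mul(-3, 4) = -12)
Function('c')(q) = 24 (Function('c')(q) = Mul(-2, -12) = 24)
Y = Rational(-7931, 4) (Y = Add(-2, Mul(Add(24, Mul(Add(26, 7), Pow(Add(33, -17), -1))), -76)) = Add(-2, Mul(Add(24, Mul(33, Pow(16, -1))), -76)) = Add(-2, Mul(Add(24, Mul(33, Rational(1, 16))), -76)) = Add(-2, Mul(Add(24, Rational(33, 16)), -76)) = Add(-2, Mul(Rational(417, 16), -76)) = Add(-2, Rational(-7923, 4)) = Rational(-7931, 4) ≈ -1982.8)
Add(Add(-901, Y), -31409) = Add(Add(-901, Rational(-7931, 4)), -31409) = Add(Rational(-11535, 4), -31409) = Rational(-137171, 4)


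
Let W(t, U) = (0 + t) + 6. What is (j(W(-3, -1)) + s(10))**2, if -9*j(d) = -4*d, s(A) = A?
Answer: 1156/9 ≈ 128.44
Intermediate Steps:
W(t, U) = 6 + t (W(t, U) = t + 6 = 6 + t)
j(d) = 4*d/9 (j(d) = -(-4)*d/9 = 4*d/9)
(j(W(-3, -1)) + s(10))**2 = (4*(6 - 3)/9 + 10)**2 = ((4/9)*3 + 10)**2 = (4/3 + 10)**2 = (34/3)**2 = 1156/9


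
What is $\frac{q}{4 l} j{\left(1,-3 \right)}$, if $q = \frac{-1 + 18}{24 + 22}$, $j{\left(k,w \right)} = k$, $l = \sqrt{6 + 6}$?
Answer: $\frac{17 \sqrt{3}}{1104} \approx 0.026671$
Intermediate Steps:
$l = 2 \sqrt{3}$ ($l = \sqrt{12} = 2 \sqrt{3} \approx 3.4641$)
$q = \frac{17}{46} \approx 0.36957$
$\frac{q}{4 l} j{\left(1,-3 \right)} = \frac{1}{4 \cdot 2 \sqrt{3}} \cdot \frac{17}{46} \cdot 1 = \frac{1}{8 \sqrt{3}} \cdot \frac{17}{46} \cdot 1 = \frac{\sqrt{3}}{24} \cdot \frac{17}{46} \cdot 1 = \frac{17 \sqrt{3}}{1104} \cdot 1 = \frac{17 \sqrt{3}}{1104}$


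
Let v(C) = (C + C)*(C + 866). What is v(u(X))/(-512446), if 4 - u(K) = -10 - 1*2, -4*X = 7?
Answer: -14112/256223 ≈ -0.055077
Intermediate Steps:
X = -7/4 (X = -1/4*7 = -7/4 ≈ -1.7500)
u(K) = 16 (u(K) = 4 - (-10 - 1*2) = 4 - (-10 - 2) = 4 - 1*(-12) = 4 + 12 = 16)
v(C) = 2*C*(866 + C) (v(C) = (2*C)*(866 + C) = 2*C*(866 + C))
v(u(X))/(-512446) = (2*16*(866 + 16))/(-512446) = (2*16*882)*(-1/512446) = 28224*(-1/512446) = -14112/256223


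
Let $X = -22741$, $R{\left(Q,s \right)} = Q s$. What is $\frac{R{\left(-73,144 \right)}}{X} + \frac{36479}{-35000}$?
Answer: $- \frac{461648939}{795935000} \approx -0.58001$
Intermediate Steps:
$\frac{R{\left(-73,144 \right)}}{X} + \frac{36479}{-35000} = \frac{\left(-73\right) 144}{-22741} + \frac{36479}{-35000} = \left(-10512\right) \left(- \frac{1}{22741}\right) + 36479 \left(- \frac{1}{35000}\right) = \frac{10512}{22741} - \frac{36479}{35000} = - \frac{461648939}{795935000}$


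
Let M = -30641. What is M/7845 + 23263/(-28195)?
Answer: -209284246/44237955 ≈ -4.7309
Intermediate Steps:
M/7845 + 23263/(-28195) = -30641/7845 + 23263/(-28195) = -30641*1/7845 + 23263*(-1/28195) = -30641/7845 - 23263/28195 = -209284246/44237955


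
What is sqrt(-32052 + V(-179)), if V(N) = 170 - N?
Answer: 7*I*sqrt(647) ≈ 178.05*I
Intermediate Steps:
sqrt(-32052 + V(-179)) = sqrt(-32052 + (170 - 1*(-179))) = sqrt(-32052 + (170 + 179)) = sqrt(-32052 + 349) = sqrt(-31703) = 7*I*sqrt(647)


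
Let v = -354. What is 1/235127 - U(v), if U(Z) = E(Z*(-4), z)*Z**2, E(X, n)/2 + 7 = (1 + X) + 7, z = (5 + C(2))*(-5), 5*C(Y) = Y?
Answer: -83504306324087/235127 ≈ -3.5515e+8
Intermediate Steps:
C(Y) = Y/5
z = -27 (z = (5 + (1/5)*2)*(-5) = (5 + 2/5)*(-5) = (27/5)*(-5) = -27)
E(X, n) = 2 + 2*X (E(X, n) = -14 + 2*((1 + X) + 7) = -14 + 2*(8 + X) = -14 + (16 + 2*X) = 2 + 2*X)
U(Z) = Z**2*(2 - 8*Z) (U(Z) = (2 + 2*(Z*(-4)))*Z**2 = (2 + 2*(-4*Z))*Z**2 = (2 - 8*Z)*Z**2 = Z**2*(2 - 8*Z))
1/235127 - U(v) = 1/235127 - (-354)**2*(2 - 8*(-354)) = 1/235127 - 125316*(2 + 2832) = 1/235127 - 125316*2834 = 1/235127 - 1*355145544 = 1/235127 - 355145544 = -83504306324087/235127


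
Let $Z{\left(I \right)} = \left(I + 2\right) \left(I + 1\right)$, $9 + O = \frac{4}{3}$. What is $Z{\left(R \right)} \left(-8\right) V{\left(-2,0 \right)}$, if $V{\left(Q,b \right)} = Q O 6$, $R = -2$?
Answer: $0$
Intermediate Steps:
$O = - \frac{23}{3}$ ($O = -9 + \frac{4}{3} = - \frac{23}{3} \approx -7.6667$)
$V{\left(Q,b \right)} = - 46 Q$ ($V{\left(Q,b \right)} = Q \left(- \frac{23}{3}\right) 6 = - \frac{23 Q}{3} \cdot 6 = - 46 Q$)
$Z{\left(I \right)} = \left(1 + I\right) \left(2 + I\right)$ ($Z{\left(I \right)} = \left(2 + I\right) \left(1 + I\right) = \left(1 + I\right) \left(2 + I\right)$)
$Z{\left(R \right)} \left(-8\right) V{\left(-2,0 \right)} = \left(2 + \left(-2\right)^{2} + 3 \left(-2\right)\right) \left(-8\right) \left(\left(-46\right) \left(-2\right)\right) = \left(2 + 4 - 6\right) \left(-8\right) 92 = 0 \left(-8\right) 92 = 0 \cdot 92 = 0$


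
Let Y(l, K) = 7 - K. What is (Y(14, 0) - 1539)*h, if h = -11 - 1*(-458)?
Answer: -684804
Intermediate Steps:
h = 447 (h = -11 + 458 = 447)
(Y(14, 0) - 1539)*h = ((7 - 1*0) - 1539)*447 = ((7 + 0) - 1539)*447 = (7 - 1539)*447 = -1532*447 = -684804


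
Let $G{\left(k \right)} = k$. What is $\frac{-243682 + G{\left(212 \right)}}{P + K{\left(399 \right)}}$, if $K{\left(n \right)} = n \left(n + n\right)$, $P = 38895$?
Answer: $- \frac{243470}{357297} \approx -0.68142$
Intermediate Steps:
$K{\left(n \right)} = 2 n^{2}$ ($K{\left(n \right)} = n 2 n = 2 n^{2}$)
$\frac{-243682 + G{\left(212 \right)}}{P + K{\left(399 \right)}} = \frac{-243682 + 212}{38895 + 2 \cdot 399^{2}} = - \frac{243470}{38895 + 2 \cdot 159201} = - \frac{243470}{38895 + 318402} = - \frac{243470}{357297}$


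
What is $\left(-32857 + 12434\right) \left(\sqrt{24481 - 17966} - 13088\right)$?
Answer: $267296224 - 20423 \sqrt{6515} \approx 2.6565 \cdot 10^{8}$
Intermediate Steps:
$\left(-32857 + 12434\right) \left(\sqrt{24481 - 17966} - 13088\right) = - 20423 \left(\sqrt{6515} - 13088\right) = - 20423 \left(-13088 + \sqrt{6515}\right) = 267296224 - 20423 \sqrt{6515}$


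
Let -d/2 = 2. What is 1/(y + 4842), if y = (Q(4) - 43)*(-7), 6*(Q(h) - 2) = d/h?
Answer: 6/30781 ≈ 0.00019493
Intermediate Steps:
d = -4 (d = -2*2 = -4)
Q(h) = 2 - 2/(3*h) (Q(h) = 2 + (-4/h)/6 = 2 - 2/(3*h))
y = 1729/6 (y = ((2 - 2/3/4) - 43)*(-7) = ((2 - 2/3*1/4) - 43)*(-7) = ((2 - 1/6) - 43)*(-7) = (11/6 - 43)*(-7) = -247/6*(-7) = 1729/6 ≈ 288.17)
1/(y + 4842) = 1/(1729/6 + 4842) = 1/(30781/6) = 6/30781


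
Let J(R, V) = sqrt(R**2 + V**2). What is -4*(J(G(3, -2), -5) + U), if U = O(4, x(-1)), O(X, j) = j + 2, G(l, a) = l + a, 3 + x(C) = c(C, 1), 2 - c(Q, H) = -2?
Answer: -12 - 4*sqrt(26) ≈ -32.396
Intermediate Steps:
c(Q, H) = 4 (c(Q, H) = 2 - 1*(-2) = 2 + 2 = 4)
x(C) = 1 (x(C) = -3 + 4 = 1)
G(l, a) = a + l
O(X, j) = 2 + j
U = 3 (U = 2 + 1 = 3)
-4*(J(G(3, -2), -5) + U) = -4*(sqrt((-2 + 3)**2 + (-5)**2) + 3) = -4*(sqrt(1**2 + 25) + 3) = -4*(sqrt(1 + 25) + 3) = -4*(sqrt(26) + 3) = -4*(3 + sqrt(26)) = -12 - 4*sqrt(26)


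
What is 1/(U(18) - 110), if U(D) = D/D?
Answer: -1/109 ≈ -0.0091743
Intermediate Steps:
U(D) = 1
1/(U(18) - 110) = 1/(1 - 110) = 1/(-109) = -1/109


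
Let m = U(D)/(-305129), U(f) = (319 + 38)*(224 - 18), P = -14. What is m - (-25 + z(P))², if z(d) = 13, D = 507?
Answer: -44012118/305129 ≈ -144.24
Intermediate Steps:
U(f) = 73542 (U(f) = 357*206 = 73542)
m = -73542/305129 (m = 73542/(-305129) = 73542*(-1/305129) = -73542/305129 ≈ -0.24102)
m - (-25 + z(P))² = -73542/305129 - (-25 + 13)² = -73542/305129 - 1*(-12)² = -73542/305129 - 1*144 = -73542/305129 - 144 = -44012118/305129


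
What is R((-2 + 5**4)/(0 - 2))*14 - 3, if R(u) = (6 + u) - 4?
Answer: -4336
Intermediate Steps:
R(u) = 2 + u
R((-2 + 5**4)/(0 - 2))*14 - 3 = (2 + (-2 + 5**4)/(0 - 2))*14 - 3 = (2 + (-2 + 625)/(-2))*14 - 3 = (2 + 623*(-1/2))*14 - 3 = (2 - 623/2)*14 - 3 = -619/2*14 - 3 = -4333 - 3 = -4336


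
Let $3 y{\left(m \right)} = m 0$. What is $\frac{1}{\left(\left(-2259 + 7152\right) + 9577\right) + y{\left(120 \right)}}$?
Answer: $\frac{1}{14470} \approx 6.9108 \cdot 10^{-5}$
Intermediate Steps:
$y{\left(m \right)} = 0$ ($y{\left(m \right)} = \frac{m 0}{3} = \frac{1}{3} \cdot 0 = 0$)
$\frac{1}{\left(\left(-2259 + 7152\right) + 9577\right) + y{\left(120 \right)}} = \frac{1}{\left(\left(-2259 + 7152\right) + 9577\right) + 0} = \frac{1}{\left(4893 + 9577\right) + 0} = \frac{1}{14470 + 0} = \frac{1}{14470}$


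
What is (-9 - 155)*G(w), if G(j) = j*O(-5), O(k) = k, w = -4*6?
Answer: -19680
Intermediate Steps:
w = -24
G(j) = -5*j (G(j) = j*(-5) = -5*j)
(-9 - 155)*G(w) = (-9 - 155)*(-5*(-24)) = -164*120 = -19680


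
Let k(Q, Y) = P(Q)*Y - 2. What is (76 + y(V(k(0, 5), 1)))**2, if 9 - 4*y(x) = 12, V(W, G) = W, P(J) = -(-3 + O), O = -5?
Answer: 90601/16 ≈ 5662.6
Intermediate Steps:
P(J) = 8 (P(J) = -(-3 - 5) = -1*(-8) = 8)
k(Q, Y) = -2 + 8*Y (k(Q, Y) = 8*Y - 2 = -2 + 8*Y)
y(x) = -3/4 (y(x) = 9/4 - 1/4*12 = 9/4 - 3 = -3/4)
(76 + y(V(k(0, 5), 1)))**2 = (76 - 3/4)**2 = (301/4)**2 = 90601/16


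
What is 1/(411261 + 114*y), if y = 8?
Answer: 1/412173 ≈ 2.4262e-6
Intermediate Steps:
1/(411261 + 114*y) = 1/(411261 + 114*8) = 1/(411261 + 912) = 1/412173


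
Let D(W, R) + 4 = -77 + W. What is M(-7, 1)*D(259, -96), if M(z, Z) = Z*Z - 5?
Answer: -712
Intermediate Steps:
D(W, R) = -81 + W (D(W, R) = -4 + (-77 + W) = -81 + W)
M(z, Z) = -5 + Z² (M(z, Z) = Z² - 5 = -5 + Z²)
M(-7, 1)*D(259, -96) = (-5 + 1²)*(-81 + 259) = (-5 + 1)*178 = -4*178 = -712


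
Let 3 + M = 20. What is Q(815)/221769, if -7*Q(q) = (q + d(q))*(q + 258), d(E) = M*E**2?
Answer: -12117002720/1552383 ≈ -7805.4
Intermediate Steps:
M = 17 (M = -3 + 20 = 17)
d(E) = 17*E**2
Q(q) = -(258 + q)*(q + 17*q**2)/7 (Q(q) = -(q + 17*q**2)*(q + 258)/7 = -(q + 17*q**2)*(258 + q)/7 = -(258 + q)*(q + 17*q**2)/7)
Q(815)/221769 = ((1/7)*815*(-258 - 4387*815 - 17*815**2))/221769 = ((1/7)*815*(-258 - 3575405 - 17*664225))*(1/221769) = ((1/7)*815*(-258 - 3575405 - 11291825))*(1/221769) = ((1/7)*815*(-14867488))*(1/221769) = -12117002720/7*1/221769 = -12117002720/1552383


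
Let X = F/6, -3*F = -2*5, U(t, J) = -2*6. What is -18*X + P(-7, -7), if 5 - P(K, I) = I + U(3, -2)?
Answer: 14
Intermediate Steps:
U(t, J) = -12
F = 10/3 (F = -(-2)*5/3 = -1/3*(-10) = 10/3 ≈ 3.3333)
P(K, I) = 17 - I (P(K, I) = 5 - (I - 12) = 5 - (-12 + I) = 5 + (12 - I) = 17 - I)
X = 5/9 (X = (10/3)/6 = (10/3)*(1/6) = 5/9 ≈ 0.55556)
-18*X + P(-7, -7) = -18*5/9 + (17 - 1*(-7)) = -10 + (17 + 7) = -10 + 24 = 14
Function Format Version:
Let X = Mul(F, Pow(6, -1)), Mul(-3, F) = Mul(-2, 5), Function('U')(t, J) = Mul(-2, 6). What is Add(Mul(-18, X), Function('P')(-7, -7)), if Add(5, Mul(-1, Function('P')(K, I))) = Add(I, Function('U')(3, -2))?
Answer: 14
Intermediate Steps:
Function('U')(t, J) = -12
F = Rational(10, 3) (F = Mul(Rational(-1, 3), Mul(-2, 5)) = Mul(Rational(-1, 3), -10) = Rational(10, 3) ≈ 3.3333)
Function('P')(K, I) = Add(17, Mul(-1, I)) (Function('P')(K, I) = Add(5, Mul(-1, Add(I, -12))) = Add(5, Mul(-1, Add(-12, I))) = Add(5, Add(12, Mul(-1, I))) = Add(17, Mul(-1, I)))
X = Rational(5, 9) (X = Mul(Rational(10, 3), Pow(6, -1)) = Mul(Rational(10, 3), Rational(1, 6)) = Rational(5, 9) ≈ 0.55556)
Add(Mul(-18, X), Function('P')(-7, -7)) = Add(Mul(-18, Rational(5, 9)), Add(17, Mul(-1, -7))) = Add(-10, Add(17, 7)) = Add(-10, 24) = 14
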